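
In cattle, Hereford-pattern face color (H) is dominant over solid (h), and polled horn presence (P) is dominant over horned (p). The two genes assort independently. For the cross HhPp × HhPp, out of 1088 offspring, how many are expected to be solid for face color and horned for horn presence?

Dihybrid cross HhPp × HhPp — consider each gene separately:
face color: Hh × Hh → 1 HH, 2 Hh, 1 hh → 3 H_ : 1 hh (out of 4)
horn presence: Pp × Pp → 1 PP, 2 Pp, 1 pp → 3 P_ : 1 pp (out of 4)
Looking for: solid (hh) and horned (pp)
P(solid) = 1/4, P(horned) = 1/4
P(both) = 1/4 × 1/4 = 1/16
Expected count = 1/16 × 1088 = 68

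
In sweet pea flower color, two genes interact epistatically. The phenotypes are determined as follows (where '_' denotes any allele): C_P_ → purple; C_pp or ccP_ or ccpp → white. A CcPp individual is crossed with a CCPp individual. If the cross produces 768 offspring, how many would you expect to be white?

Cross: CcPp × CCPp — consider each gene separately:
C gene: Cc × CC → 2 CC, 2 Cc → 4 C_ (out of 4)
P gene: Pp × Pp → 1 PP, 2 Pp, 1 pp → 3 P_ : 1 pp (out of 4)
Genotype classes (out of 4 × 4 = 16): C_P_ = 4×3 = 12; C_pp = 4×1 = 4
Apply the phenotype rules: C_P_ (12) → purple; C_pp (4) → white
Phenotype counts (out of 16): 12 purple, 4 white
white: 4 out of 16 → fraction 1/4
Expected count = 1/4 × 768 = 192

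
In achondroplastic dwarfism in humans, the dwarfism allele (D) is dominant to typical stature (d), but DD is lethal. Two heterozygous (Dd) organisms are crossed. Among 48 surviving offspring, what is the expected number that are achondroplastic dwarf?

Cross: Dd × Dd
Punnett square offspring (before lethality): 1 DD, 2 Dd, 1 dd
The DD genotype is lethal (embryos die); surviving offspring: 2 Dd, 1 dd
achondroplastic dwarf: 2 out of 3 → fraction 2/3
Expected count = 2/3 × 48 = 32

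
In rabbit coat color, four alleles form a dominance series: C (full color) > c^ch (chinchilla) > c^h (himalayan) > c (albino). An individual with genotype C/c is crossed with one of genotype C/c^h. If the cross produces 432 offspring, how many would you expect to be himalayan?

Cross: C/c × C/c^h
Allele dominance: C > c^ch > c^h > c
Offspring genotypes: 1 C/C, 1 C/c^h, 1 C/c, 1 c^h/c
Phenotype counts: 3 full color, 1 himalayan
himalayan: 1 out of 4 → fraction 1/4
Expected count = 1/4 × 432 = 108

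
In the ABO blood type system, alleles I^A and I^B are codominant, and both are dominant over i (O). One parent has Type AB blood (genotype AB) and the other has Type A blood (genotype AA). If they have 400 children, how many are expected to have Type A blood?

Cross: AB × AA
Possible offspring genotypes: 2 AA, 2 AB
Blood type counts: 2 Type A, 2 Type AB
Probability of Type A: 2/4 = 1/2
Expected count = 1/2 × 400 = 200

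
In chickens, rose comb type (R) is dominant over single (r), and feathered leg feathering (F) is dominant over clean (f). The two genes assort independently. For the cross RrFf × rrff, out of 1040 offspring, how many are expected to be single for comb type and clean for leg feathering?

Dihybrid cross RrFf × rrff — consider each gene separately:
comb type: Rr × rr → 2 Rr, 2 rr → 2 R_ : 2 rr (out of 4)
leg feathering: Ff × ff → 2 Ff, 2 ff → 2 F_ : 2 ff (out of 4)
Looking for: single (rr) and clean (ff)
P(single) = 2/4, P(clean) = 2/4
P(both) = 2/4 × 2/4 = 4/16 = 1/4
Expected count = 1/4 × 1040 = 260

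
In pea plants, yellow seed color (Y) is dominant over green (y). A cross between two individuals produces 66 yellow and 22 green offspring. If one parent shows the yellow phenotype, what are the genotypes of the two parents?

Observed offspring: 66 yellow, 22 green
The observed ratio simplifies to 3:1. Green (yy) offspring appear, so each parent must contribute one y allele. The parent stated to show yellow carries Y, so it is Yy. The other parent is then either Yy or yy: Yy × yy would give a 1:1 split, whereas Yy × Yy gives 3:1 — matching the data. So both parents are heterozygous (Yy × Yy).
Parent genotypes: Yy × Yy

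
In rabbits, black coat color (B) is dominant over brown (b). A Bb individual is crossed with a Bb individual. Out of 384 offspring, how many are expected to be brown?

Punnett square for Bb × Bb:
Offspring genotypes: 1 BB, 2 Bb, 1 bb
black: 3, brown: 1
brown: 1 out of 4 → fraction 1/4
Expected count = 1/4 × 384 = 96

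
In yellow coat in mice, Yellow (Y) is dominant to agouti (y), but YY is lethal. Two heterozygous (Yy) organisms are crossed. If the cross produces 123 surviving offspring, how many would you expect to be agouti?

Cross: Yy × Yy
Punnett square offspring (before lethality): 1 YY, 2 Yy, 1 yy
The YY genotype is lethal (embryos die); surviving offspring: 2 Yy, 1 yy
agouti: 1 out of 3 → fraction 1/3
Expected count = 1/3 × 123 = 41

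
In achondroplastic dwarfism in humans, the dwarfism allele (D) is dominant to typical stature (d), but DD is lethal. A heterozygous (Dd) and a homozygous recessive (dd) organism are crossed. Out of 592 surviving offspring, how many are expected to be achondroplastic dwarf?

Cross: Dd × dd
Punnett square offspring (before lethality): 2 Dd, 2 dd
No DD offspring are produced in this cross.
achondroplastic dwarf: 2 out of 4 → fraction 1/2
Expected count = 1/2 × 592 = 296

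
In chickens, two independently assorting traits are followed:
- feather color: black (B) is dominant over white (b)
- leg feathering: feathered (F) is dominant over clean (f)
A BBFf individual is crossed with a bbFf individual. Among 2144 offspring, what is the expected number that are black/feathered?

Dihybrid cross BBFf × bbFf — consider each gene separately:
feather color: BB × bb → 4 Bb → 4 B_ (out of 4)
leg feathering: Ff × Ff → 1 FF, 2 Ff, 1 ff → 3 F_ : 1 ff (out of 4)
Combine (counts out of 4 × 4 = 16): black/feathered (B_F_) = 4×3 = 12; black/clean (B_ff) = 4×1 = 4
Phenotype counts (out of 16): 12 black/feathered, 4 black/clean
black/feathered: 12 out of 16 → fraction 3/4
Expected count = 3/4 × 2144 = 1608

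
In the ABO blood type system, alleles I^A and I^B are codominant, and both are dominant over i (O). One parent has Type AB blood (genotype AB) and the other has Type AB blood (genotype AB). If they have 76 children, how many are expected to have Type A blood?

Cross: AB × AB
Possible offspring genotypes: 1 AA, 2 AB, 1 BB
Blood type counts: 1 Type A, 2 Type AB, 1 Type B
Probability of Type A: 1/4
Expected count = 1/4 × 76 = 19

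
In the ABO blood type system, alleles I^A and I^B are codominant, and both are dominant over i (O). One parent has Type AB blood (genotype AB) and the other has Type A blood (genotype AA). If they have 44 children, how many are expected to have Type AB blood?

Cross: AB × AA
Possible offspring genotypes: 2 AA, 2 AB
Blood type counts: 2 Type A, 2 Type AB
Probability of Type AB: 2/4 = 1/2
Expected count = 1/2 × 44 = 22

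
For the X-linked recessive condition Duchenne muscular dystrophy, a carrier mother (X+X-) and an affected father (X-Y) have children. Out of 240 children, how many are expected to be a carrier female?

Cross: X+X- × X-Y
Offspring: 1 X+X-, 1 X+Y, 1 X-X-, 1 X-Y
Probability of a carrier female: 1/4
Expected count = 1/4 × 240 = 60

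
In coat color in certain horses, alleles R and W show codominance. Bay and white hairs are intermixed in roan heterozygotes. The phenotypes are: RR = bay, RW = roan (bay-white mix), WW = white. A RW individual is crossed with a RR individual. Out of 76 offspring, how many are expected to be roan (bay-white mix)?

Punnett square for RW × RR:
Offspring genotypes: 2 RR, 2 RW
Phenotype counts: 2 bay, 2 roan (bay-white mix)
roan (bay-white mix): 2 out of 4 → fraction 1/2
Expected count = 1/2 × 76 = 38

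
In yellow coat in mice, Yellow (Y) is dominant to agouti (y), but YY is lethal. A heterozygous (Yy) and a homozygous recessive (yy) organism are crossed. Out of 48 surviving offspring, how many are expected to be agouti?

Cross: Yy × yy
Punnett square offspring (before lethality): 2 Yy, 2 yy
No YY offspring are produced in this cross.
agouti: 2 out of 4 → fraction 1/2
Expected count = 1/2 × 48 = 24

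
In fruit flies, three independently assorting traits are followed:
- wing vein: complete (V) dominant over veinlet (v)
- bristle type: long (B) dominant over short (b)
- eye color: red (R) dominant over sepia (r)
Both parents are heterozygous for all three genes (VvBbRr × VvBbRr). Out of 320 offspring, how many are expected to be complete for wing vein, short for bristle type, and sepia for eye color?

Trihybrid cross: VvBbRr × VvBbRr
Each trait segregates independently with a 3:1 phenotypic ratio, so each gene contributes 3/4 (dominant) or 1/4 (recessive).
Target: complete (wing vein), short (bristle type), sepia (eye color)
Probability = product of independent per-trait probabilities
= 3/4 × 1/4 × 1/4 = 3/64
Expected count = 3/64 × 320 = 15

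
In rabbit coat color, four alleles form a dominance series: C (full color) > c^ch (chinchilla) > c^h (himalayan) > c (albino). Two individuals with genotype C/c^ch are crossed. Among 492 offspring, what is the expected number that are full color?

Cross: C/c^ch × C/c^ch
Allele dominance: C > c^ch > c^h > c
Offspring genotypes: 1 C/C, 2 C/c^ch, 1 c^ch/c^ch
Phenotype counts: 3 full color, 1 chinchilla
full color: 3 out of 4 → fraction 3/4
Expected count = 3/4 × 492 = 369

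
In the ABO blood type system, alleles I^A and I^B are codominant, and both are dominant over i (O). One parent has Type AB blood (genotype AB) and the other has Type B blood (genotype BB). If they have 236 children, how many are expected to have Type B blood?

Cross: AB × BB
Possible offspring genotypes: 2 AB, 2 BB
Blood type counts: 2 Type AB, 2 Type B
Probability of Type B: 2/4 = 1/2
Expected count = 1/2 × 236 = 118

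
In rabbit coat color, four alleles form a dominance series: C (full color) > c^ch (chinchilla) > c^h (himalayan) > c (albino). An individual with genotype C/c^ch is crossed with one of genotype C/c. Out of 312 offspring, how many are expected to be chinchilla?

Cross: C/c^ch × C/c
Allele dominance: C > c^ch > c^h > c
Offspring genotypes: 1 C/C, 1 C/c, 1 C/c^ch, 1 c^ch/c
Phenotype counts: 3 full color, 1 chinchilla
chinchilla: 1 out of 4 → fraction 1/4
Expected count = 1/4 × 312 = 78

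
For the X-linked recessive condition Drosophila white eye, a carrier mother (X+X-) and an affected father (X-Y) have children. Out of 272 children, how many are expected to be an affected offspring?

Cross: X+X- × X-Y
Offspring: 1 X+X-, 1 X+Y, 1 X-X-, 1 X-Y
Probability of an affected offspring: 2/4 = 1/2
Expected count = 1/2 × 272 = 136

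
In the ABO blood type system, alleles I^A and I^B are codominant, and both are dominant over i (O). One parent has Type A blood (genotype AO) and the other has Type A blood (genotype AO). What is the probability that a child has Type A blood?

Cross: AO × AO
Possible offspring genotypes: 1 AA, 2 AO, 1 OO
Blood type counts: 3 Type A, 1 Type O
Probability of Type A: 3/4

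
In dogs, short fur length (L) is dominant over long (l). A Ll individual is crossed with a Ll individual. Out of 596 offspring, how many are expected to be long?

Punnett square for Ll × Ll:
Offspring genotypes: 1 LL, 2 Ll, 1 ll
short: 3, long: 1
long: 1 out of 4 → fraction 1/4
Expected count = 1/4 × 596 = 149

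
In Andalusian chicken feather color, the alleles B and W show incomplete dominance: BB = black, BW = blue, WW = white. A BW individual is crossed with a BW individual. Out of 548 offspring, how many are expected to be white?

Punnett square for BW × BW:
Offspring genotypes: 1 BB, 2 BW, 1 WW
Phenotype counts: 1 black, 2 blue, 1 white
white: 1 out of 4 → fraction 1/4
Expected count = 1/4 × 548 = 137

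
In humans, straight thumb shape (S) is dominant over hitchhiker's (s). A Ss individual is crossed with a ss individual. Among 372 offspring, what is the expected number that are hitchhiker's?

Punnett square for Ss × ss:
Offspring genotypes: 2 Ss, 2 ss
straight: 2, hitchhiker's: 2
hitchhiker's: 2 out of 4 → fraction 1/2
Expected count = 1/2 × 372 = 186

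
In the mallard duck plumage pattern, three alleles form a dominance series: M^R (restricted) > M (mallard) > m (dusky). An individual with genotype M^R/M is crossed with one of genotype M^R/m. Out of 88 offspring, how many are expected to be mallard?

Cross: M^R/M × M^R/m
Allele dominance: M^R > M > m
Offspring genotypes: 1 M^R/M^R, 1 M^R/m, 1 M^R/M, 1 M/m
Phenotype counts: 3 restricted, 1 mallard
mallard: 1 out of 4 → fraction 1/4
Expected count = 1/4 × 88 = 22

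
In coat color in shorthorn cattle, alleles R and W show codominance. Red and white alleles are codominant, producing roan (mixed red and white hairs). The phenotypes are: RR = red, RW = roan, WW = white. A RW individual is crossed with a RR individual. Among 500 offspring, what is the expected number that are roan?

Punnett square for RW × RR:
Offspring genotypes: 2 RR, 2 RW
Phenotype counts: 2 red, 2 roan
roan: 2 out of 4 → fraction 1/2
Expected count = 1/2 × 500 = 250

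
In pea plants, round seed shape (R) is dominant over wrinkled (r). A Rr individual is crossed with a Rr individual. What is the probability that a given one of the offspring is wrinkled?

Punnett square for Rr × Rr:
Offspring genotypes: 1 RR, 2 Rr, 1 rr
round: 3, wrinkled: 1
wrinkled: 1 out of 4
Probability: 1/4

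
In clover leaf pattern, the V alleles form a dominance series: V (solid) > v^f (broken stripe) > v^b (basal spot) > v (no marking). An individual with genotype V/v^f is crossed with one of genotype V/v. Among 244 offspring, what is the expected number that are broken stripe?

Cross: V/v^f × V/v
Allele dominance: V > v^f > v^b > v
Offspring genotypes: 1 V/V, 1 V/v, 1 V/v^f, 1 v^f/v
Phenotype counts: 3 solid, 1 broken stripe
broken stripe: 1 out of 4 → fraction 1/4
Expected count = 1/4 × 244 = 61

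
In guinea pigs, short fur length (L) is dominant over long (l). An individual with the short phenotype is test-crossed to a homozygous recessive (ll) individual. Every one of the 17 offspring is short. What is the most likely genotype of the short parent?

Test cross: ? × ll
All offspring are short.
If the unknown parent were heterozygous (Ll), about half of 17 offspring would be long; none are. The unknown parent is most likely homozygous dominant (LL).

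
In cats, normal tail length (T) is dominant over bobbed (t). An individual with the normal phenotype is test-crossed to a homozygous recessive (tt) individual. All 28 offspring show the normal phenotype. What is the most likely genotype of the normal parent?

Test cross: ? × tt
All offspring are normal.
If the unknown parent were heterozygous (Tt), about half of 28 offspring would be bobbed; none are. The unknown parent is most likely homozygous dominant (TT).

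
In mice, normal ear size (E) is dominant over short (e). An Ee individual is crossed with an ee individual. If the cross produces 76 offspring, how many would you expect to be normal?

Punnett square for Ee × ee:
Offspring genotypes: 2 Ee, 2 ee
normal: 2, short: 2
normal: 2 out of 4 → fraction 1/2
Expected count = 1/2 × 76 = 38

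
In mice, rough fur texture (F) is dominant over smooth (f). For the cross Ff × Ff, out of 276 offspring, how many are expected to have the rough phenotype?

Punnett square for Ff × Ff:
Offspring genotypes: 1 FF, 2 Ff, 1 ff
Total offspring: 4
Count with target: 3
Probability: 3/4
Expected count = 3/4 × 276 = 207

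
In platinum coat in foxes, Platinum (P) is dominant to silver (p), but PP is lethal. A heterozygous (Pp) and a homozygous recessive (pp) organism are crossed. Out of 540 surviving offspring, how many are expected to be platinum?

Cross: Pp × pp
Punnett square offspring (before lethality): 2 Pp, 2 pp
No PP offspring are produced in this cross.
platinum: 2 out of 4 → fraction 1/2
Expected count = 1/2 × 540 = 270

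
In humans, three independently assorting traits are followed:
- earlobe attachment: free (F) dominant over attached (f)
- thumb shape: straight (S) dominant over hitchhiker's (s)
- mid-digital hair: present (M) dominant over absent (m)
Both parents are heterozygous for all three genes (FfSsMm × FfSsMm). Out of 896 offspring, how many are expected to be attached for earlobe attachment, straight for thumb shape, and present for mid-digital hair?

Trihybrid cross: FfSsMm × FfSsMm
Each trait segregates independently with a 3:1 phenotypic ratio, so each gene contributes 3/4 (dominant) or 1/4 (recessive).
Target: attached (earlobe attachment), straight (thumb shape), present (mid-digital hair)
Probability = product of independent per-trait probabilities
= 1/4 × 3/4 × 3/4 = 9/64
Expected count = 9/64 × 896 = 126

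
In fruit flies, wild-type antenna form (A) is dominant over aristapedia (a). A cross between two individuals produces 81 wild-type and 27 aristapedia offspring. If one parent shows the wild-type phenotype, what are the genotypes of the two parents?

Observed offspring: 81 wild-type, 27 aristapedia
The observed ratio simplifies to 3:1. Aristapedia (aa) offspring appear, so each parent must contribute one a allele. The parent stated to show wild-type carries A, so it is Aa. The other parent is then either Aa or aa: Aa × aa would give a 1:1 split, whereas Aa × Aa gives 3:1 — matching the data. So both parents are heterozygous (Aa × Aa).
Parent genotypes: Aa × Aa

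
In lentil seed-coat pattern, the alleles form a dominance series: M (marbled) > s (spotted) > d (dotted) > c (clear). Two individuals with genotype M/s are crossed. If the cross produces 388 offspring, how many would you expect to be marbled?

Cross: M/s × M/s
Allele dominance: M > s > d > c
Offspring genotypes: 1 M/M, 2 M/s, 1 s/s
Phenotype counts: 3 marbled, 1 spotted
marbled: 3 out of 4 → fraction 3/4
Expected count = 3/4 × 388 = 291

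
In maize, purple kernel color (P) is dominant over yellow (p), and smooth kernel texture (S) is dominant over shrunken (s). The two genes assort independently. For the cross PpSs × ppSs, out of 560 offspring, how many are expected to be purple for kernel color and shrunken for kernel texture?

Dihybrid cross PpSs × ppSs — consider each gene separately:
kernel color: Pp × pp → 2 Pp, 2 pp → 2 P_ : 2 pp (out of 4)
kernel texture: Ss × Ss → 1 SS, 2 Ss, 1 ss → 3 S_ : 1 ss (out of 4)
Looking for: purple (P_) and shrunken (ss)
P(purple) = 2/4, P(shrunken) = 1/4
P(both) = 2/4 × 1/4 = 2/16 = 1/8
Expected count = 1/8 × 560 = 70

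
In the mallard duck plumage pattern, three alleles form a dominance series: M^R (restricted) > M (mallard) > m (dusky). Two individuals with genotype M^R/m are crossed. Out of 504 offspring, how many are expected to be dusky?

Cross: M^R/m × M^R/m
Allele dominance: M^R > M > m
Offspring genotypes: 1 M^R/M^R, 2 M^R/m, 1 m/m
Phenotype counts: 3 restricted, 1 dusky
dusky: 1 out of 4 → fraction 1/4
Expected count = 1/4 × 504 = 126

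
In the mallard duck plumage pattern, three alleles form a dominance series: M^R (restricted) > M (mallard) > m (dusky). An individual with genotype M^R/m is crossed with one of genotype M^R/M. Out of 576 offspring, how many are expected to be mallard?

Cross: M^R/m × M^R/M
Allele dominance: M^R > M > m
Offspring genotypes: 1 M^R/M^R, 1 M^R/M, 1 M^R/m, 1 M/m
Phenotype counts: 3 restricted, 1 mallard
mallard: 1 out of 4 → fraction 1/4
Expected count = 1/4 × 576 = 144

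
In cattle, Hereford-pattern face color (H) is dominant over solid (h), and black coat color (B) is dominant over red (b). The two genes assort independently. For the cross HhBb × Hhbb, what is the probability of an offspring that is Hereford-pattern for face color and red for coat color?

Dihybrid cross HhBb × Hhbb — consider each gene separately:
face color: Hh × Hh → 1 HH, 2 Hh, 1 hh → 3 H_ : 1 hh (out of 4)
coat color: Bb × bb → 2 Bb, 2 bb → 2 B_ : 2 bb (out of 4)
Looking for: Hereford-pattern (H_) and red (bb)
P(Hereford-pattern) = 3/4, P(red) = 2/4
P(both) = 3/4 × 2/4 = 6/16 = 3/8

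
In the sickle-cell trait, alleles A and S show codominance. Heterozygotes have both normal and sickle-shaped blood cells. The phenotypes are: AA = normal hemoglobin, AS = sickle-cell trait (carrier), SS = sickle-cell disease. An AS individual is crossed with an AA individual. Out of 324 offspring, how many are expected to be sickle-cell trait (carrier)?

Punnett square for AS × AA:
Offspring genotypes: 2 AA, 2 AS
Phenotype counts: 2 normal hemoglobin, 2 sickle-cell trait (carrier)
sickle-cell trait (carrier): 2 out of 4 → fraction 1/2
Expected count = 1/2 × 324 = 162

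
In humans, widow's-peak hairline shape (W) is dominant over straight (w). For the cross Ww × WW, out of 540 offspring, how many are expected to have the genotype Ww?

Punnett square for Ww × WW:
Offspring genotypes: 2 WW, 2 Ww
Total offspring: 4
Count with target: 2
Probability: 2/4 = 1/2
Expected count = 1/2 × 540 = 270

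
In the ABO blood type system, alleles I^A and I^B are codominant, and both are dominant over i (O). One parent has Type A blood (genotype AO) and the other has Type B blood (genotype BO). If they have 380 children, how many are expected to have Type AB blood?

Cross: AO × BO
Possible offspring genotypes: 1 AB, 1 AO, 1 BO, 1 OO
Blood type counts: 1 Type AB, 1 Type A, 1 Type B, 1 Type O
Probability of Type AB: 1/4
Expected count = 1/4 × 380 = 95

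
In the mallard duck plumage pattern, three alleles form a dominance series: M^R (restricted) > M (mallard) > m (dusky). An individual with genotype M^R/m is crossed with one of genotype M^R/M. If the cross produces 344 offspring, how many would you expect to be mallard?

Cross: M^R/m × M^R/M
Allele dominance: M^R > M > m
Offspring genotypes: 1 M^R/M^R, 1 M^R/M, 1 M^R/m, 1 M/m
Phenotype counts: 3 restricted, 1 mallard
mallard: 1 out of 4 → fraction 1/4
Expected count = 1/4 × 344 = 86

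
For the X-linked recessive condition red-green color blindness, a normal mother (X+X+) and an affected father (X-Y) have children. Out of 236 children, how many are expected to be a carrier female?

Cross: X+X+ × X-Y
Offspring: 2 X+X-, 2 X+Y
Probability of a carrier female: 2/4 = 1/2
Expected count = 1/2 × 236 = 118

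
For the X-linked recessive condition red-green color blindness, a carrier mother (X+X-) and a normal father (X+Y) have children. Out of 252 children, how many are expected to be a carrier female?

Cross: X+X- × X+Y
Offspring: 1 X+X+, 1 X+Y, 1 X+X-, 1 X-Y
Probability of a carrier female: 1/4
Expected count = 1/4 × 252 = 63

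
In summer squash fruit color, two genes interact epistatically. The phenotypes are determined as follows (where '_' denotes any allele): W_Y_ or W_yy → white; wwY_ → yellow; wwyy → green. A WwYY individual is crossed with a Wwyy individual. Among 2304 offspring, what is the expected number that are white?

Cross: WwYY × Wwyy — consider each gene separately:
W gene: Ww × Ww → 1 WW, 2 Ww, 1 ww → 3 W_ : 1 ww (out of 4)
Y gene: YY × yy → 4 Yy → 4 Y_ (out of 4)
Genotype classes (out of 4 × 4 = 16): W_Y_ = 3×4 = 12; wwY_ = 1×4 = 4
Apply the phenotype rules: W_Y_ (12) → white; wwY_ (4) → yellow
Phenotype counts (out of 16): 12 white, 4 yellow
white: 12 out of 16 → fraction 3/4
Expected count = 3/4 × 2304 = 1728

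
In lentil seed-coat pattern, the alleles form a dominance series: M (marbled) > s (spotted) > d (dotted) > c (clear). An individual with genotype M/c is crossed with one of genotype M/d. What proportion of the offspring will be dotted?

Cross: M/c × M/d
Allele dominance: M > s > d > c
Offspring genotypes: 1 M/M, 1 M/d, 1 M/c, 1 d/c
Phenotype counts: 3 marbled, 1 dotted
dotted: 1 out of 4
Probability: 1/4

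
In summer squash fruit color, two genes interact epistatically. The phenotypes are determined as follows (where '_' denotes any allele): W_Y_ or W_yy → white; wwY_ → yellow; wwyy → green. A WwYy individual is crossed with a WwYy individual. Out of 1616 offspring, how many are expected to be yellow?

Cross: WwYy × WwYy — consider each gene separately:
W gene: Ww × Ww → 1 WW, 2 Ww, 1 ww → 3 W_ : 1 ww (out of 4)
Y gene: Yy × Yy → 1 YY, 2 Yy, 1 yy → 3 Y_ : 1 yy (out of 4)
Genotype classes (out of 4 × 4 = 16): W_Y_ = 3×3 = 9; W_yy = 3×1 = 3; wwY_ = 1×3 = 3; wwyy = 1×1 = 1
Apply the phenotype rules: W_Y_ (9) + W_yy (3) → white; wwY_ (3) → yellow; wwyy (1) → green
Phenotype counts (out of 16): 12 white, 3 yellow, 1 green
yellow: 3 out of 16 → fraction 3/16
Expected count = 3/16 × 1616 = 303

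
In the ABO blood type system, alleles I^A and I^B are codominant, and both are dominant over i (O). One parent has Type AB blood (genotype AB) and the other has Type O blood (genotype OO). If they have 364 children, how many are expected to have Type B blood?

Cross: AB × OO
Possible offspring genotypes: 2 AO, 2 BO
Blood type counts: 2 Type A, 2 Type B
Probability of Type B: 2/4 = 1/2
Expected count = 1/2 × 364 = 182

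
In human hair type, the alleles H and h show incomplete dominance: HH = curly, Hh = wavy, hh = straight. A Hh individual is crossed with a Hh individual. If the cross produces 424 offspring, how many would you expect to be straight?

Punnett square for Hh × Hh:
Offspring genotypes: 1 HH, 2 Hh, 1 hh
Phenotype counts: 1 curly, 2 wavy, 1 straight
straight: 1 out of 4 → fraction 1/4
Expected count = 1/4 × 424 = 106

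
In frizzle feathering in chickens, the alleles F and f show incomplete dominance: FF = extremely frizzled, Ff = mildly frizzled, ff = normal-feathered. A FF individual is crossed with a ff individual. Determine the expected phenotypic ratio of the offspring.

Punnett square for FF × ff:
Offspring genotypes: 4 Ff
Phenotype counts: 4 mildly frizzled
Ratio: all mildly frizzled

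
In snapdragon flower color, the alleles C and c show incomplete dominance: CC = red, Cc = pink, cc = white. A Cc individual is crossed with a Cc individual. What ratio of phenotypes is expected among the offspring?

Punnett square for Cc × Cc:
Offspring genotypes: 1 CC, 2 Cc, 1 cc
Phenotype counts: 1 red, 2 pink, 1 white
Ratio: 1 red : 2 pink : 1 white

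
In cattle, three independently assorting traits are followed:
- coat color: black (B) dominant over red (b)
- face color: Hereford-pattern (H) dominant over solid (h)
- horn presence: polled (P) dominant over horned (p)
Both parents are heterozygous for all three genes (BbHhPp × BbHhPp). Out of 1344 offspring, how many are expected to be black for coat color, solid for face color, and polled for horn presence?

Trihybrid cross: BbHhPp × BbHhPp
Each trait segregates independently with a 3:1 phenotypic ratio, so each gene contributes 3/4 (dominant) or 1/4 (recessive).
Target: black (coat color), solid (face color), polled (horn presence)
Probability = product of independent per-trait probabilities
= 3/4 × 1/4 × 3/4 = 9/64
Expected count = 9/64 × 1344 = 189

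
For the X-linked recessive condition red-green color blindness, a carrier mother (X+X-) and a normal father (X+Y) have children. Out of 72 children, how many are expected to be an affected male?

Cross: X+X- × X+Y
Offspring: 1 X+X+, 1 X+Y, 1 X+X-, 1 X-Y
Probability of an affected male: 1/4
Expected count = 1/4 × 72 = 18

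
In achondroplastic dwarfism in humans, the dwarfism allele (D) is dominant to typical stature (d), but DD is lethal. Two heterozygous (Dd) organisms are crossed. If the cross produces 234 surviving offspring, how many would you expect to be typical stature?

Cross: Dd × Dd
Punnett square offspring (before lethality): 1 DD, 2 Dd, 1 dd
The DD genotype is lethal (embryos die); surviving offspring: 2 Dd, 1 dd
typical stature: 1 out of 3 → fraction 1/3
Expected count = 1/3 × 234 = 78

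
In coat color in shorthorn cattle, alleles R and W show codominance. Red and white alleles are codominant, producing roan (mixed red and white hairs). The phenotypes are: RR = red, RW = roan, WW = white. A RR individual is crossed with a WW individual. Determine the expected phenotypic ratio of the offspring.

Punnett square for RR × WW:
Offspring genotypes: 4 RW
Phenotype counts: 4 roan
Ratio: all roan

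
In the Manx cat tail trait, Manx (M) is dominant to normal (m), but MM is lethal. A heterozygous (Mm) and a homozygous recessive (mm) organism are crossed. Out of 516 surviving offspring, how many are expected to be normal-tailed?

Cross: Mm × mm
Punnett square offspring (before lethality): 2 Mm, 2 mm
No MM offspring are produced in this cross.
normal-tailed: 2 out of 4 → fraction 1/2
Expected count = 1/2 × 516 = 258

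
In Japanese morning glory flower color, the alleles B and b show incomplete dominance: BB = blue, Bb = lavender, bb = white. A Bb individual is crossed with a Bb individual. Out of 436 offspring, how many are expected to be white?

Punnett square for Bb × Bb:
Offspring genotypes: 1 BB, 2 Bb, 1 bb
Phenotype counts: 1 blue, 2 lavender, 1 white
white: 1 out of 4 → fraction 1/4
Expected count = 1/4 × 436 = 109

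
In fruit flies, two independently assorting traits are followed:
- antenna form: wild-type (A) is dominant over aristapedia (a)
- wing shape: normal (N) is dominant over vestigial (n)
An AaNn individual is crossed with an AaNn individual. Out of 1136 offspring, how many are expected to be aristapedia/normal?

Dihybrid cross AaNn × AaNn — consider each gene separately:
antenna form: Aa × Aa → 1 AA, 2 Aa, 1 aa → 3 A_ : 1 aa (out of 4)
wing shape: Nn × Nn → 1 NN, 2 Nn, 1 nn → 3 N_ : 1 nn (out of 4)
Combine (counts out of 4 × 4 = 16): wild-type/normal (A_N_) = 3×3 = 9; wild-type/vestigial (A_nn) = 3×1 = 3; aristapedia/normal (aaN_) = 1×3 = 3; aristapedia/vestigial (aann) = 1×1 = 1
Phenotype counts (out of 16): 9 wild-type/normal, 3 wild-type/vestigial, 3 aristapedia/normal, 1 aristapedia/vestigial
aristapedia/normal: 3 out of 16 → fraction 3/16
Expected count = 3/16 × 1136 = 213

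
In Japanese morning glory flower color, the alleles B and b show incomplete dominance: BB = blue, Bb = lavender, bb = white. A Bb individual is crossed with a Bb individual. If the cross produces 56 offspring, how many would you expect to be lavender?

Punnett square for Bb × Bb:
Offspring genotypes: 1 BB, 2 Bb, 1 bb
Phenotype counts: 1 blue, 2 lavender, 1 white
lavender: 2 out of 4 → fraction 1/2
Expected count = 1/2 × 56 = 28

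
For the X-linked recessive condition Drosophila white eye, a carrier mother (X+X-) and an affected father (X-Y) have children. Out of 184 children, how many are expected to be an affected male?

Cross: X+X- × X-Y
Offspring: 1 X+X-, 1 X+Y, 1 X-X-, 1 X-Y
Probability of an affected male: 1/4
Expected count = 1/4 × 184 = 46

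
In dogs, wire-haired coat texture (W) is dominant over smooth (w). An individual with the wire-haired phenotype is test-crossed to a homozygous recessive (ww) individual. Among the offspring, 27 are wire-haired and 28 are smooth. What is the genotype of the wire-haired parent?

Test cross: ? × ww
Offspring: 27 wire-haired, 28 smooth — approximately 1:1.
A 1:1 ratio in a test cross indicates the unknown parent is heterozygous (Ww).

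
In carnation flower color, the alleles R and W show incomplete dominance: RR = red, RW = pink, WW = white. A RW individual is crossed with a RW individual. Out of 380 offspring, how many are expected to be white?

Punnett square for RW × RW:
Offspring genotypes: 1 RR, 2 RW, 1 WW
Phenotype counts: 1 red, 2 pink, 1 white
white: 1 out of 4 → fraction 1/4
Expected count = 1/4 × 380 = 95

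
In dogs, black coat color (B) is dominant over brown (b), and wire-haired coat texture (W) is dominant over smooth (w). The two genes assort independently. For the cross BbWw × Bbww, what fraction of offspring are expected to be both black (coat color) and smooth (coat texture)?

Dihybrid cross BbWw × Bbww — consider each gene separately:
coat color: Bb × Bb → 1 BB, 2 Bb, 1 bb → 3 B_ : 1 bb (out of 4)
coat texture: Ww × ww → 2 Ww, 2 ww → 2 W_ : 2 ww (out of 4)
Looking for: black (B_) and smooth (ww)
P(black) = 3/4, P(smooth) = 2/4
P(both) = 3/4 × 2/4 = 6/16 = 3/8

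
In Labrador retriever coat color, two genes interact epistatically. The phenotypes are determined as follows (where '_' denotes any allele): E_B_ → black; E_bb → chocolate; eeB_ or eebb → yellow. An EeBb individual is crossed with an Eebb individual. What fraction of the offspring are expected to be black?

Cross: EeBb × Eebb — consider each gene separately:
E gene: Ee × Ee → 1 EE, 2 Ee, 1 ee → 3 E_ : 1 ee (out of 4)
B gene: Bb × bb → 2 Bb, 2 bb → 2 B_ : 2 bb (out of 4)
Genotype classes (out of 4 × 4 = 16): E_B_ = 3×2 = 6; E_bb = 3×2 = 6; eeB_ = 1×2 = 2; eebb = 1×2 = 2
Apply the phenotype rules: E_B_ (6) → black; E_bb (6) → chocolate; eeB_ (2) + eebb (2) → yellow
Phenotype counts (out of 16): 6 black, 6 chocolate, 4 yellow
black: 6 out of 16
Probability: 6/16 = 3/8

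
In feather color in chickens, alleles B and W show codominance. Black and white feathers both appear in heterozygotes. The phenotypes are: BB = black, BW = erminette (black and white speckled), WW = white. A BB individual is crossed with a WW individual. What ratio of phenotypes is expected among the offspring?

Punnett square for BB × WW:
Offspring genotypes: 4 BW
Phenotype counts: 4 erminette (black and white speckled)
Ratio: all erminette (black and white speckled)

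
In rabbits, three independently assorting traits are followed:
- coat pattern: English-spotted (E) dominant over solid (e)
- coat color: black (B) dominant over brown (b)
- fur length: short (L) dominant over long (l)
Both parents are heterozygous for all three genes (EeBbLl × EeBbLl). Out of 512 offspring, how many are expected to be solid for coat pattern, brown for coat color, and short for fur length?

Trihybrid cross: EeBbLl × EeBbLl
Each trait segregates independently with a 3:1 phenotypic ratio, so each gene contributes 3/4 (dominant) or 1/4 (recessive).
Target: solid (coat pattern), brown (coat color), short (fur length)
Probability = product of independent per-trait probabilities
= 1/4 × 1/4 × 3/4 = 3/64
Expected count = 3/64 × 512 = 24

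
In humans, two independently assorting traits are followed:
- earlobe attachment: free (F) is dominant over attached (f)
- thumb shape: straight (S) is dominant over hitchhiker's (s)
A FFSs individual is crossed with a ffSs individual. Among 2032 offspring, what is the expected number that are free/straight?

Dihybrid cross FFSs × ffSs — consider each gene separately:
earlobe attachment: FF × ff → 4 Ff → 4 F_ (out of 4)
thumb shape: Ss × Ss → 1 SS, 2 Ss, 1 ss → 3 S_ : 1 ss (out of 4)
Combine (counts out of 4 × 4 = 16): free/straight (F_S_) = 4×3 = 12; free/hitchhiker's (F_ss) = 4×1 = 4
Phenotype counts (out of 16): 12 free/straight, 4 free/hitchhiker's
free/straight: 12 out of 16 → fraction 3/4
Expected count = 3/4 × 2032 = 1524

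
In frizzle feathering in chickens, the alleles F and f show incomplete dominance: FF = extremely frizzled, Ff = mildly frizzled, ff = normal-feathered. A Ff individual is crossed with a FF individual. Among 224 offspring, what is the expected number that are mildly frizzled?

Punnett square for Ff × FF:
Offspring genotypes: 2 FF, 2 Ff
Phenotype counts: 2 extremely frizzled, 2 mildly frizzled
mildly frizzled: 2 out of 4 → fraction 1/2
Expected count = 1/2 × 224 = 112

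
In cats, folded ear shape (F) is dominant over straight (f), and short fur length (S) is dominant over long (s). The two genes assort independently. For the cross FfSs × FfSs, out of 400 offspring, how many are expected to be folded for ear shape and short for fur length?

Dihybrid cross FfSs × FfSs — consider each gene separately:
ear shape: Ff × Ff → 1 FF, 2 Ff, 1 ff → 3 F_ : 1 ff (out of 4)
fur length: Ss × Ss → 1 SS, 2 Ss, 1 ss → 3 S_ : 1 ss (out of 4)
Looking for: folded (F_) and short (S_)
P(folded) = 3/4, P(short) = 3/4
P(both) = 3/4 × 3/4 = 9/16
Expected count = 9/16 × 400 = 225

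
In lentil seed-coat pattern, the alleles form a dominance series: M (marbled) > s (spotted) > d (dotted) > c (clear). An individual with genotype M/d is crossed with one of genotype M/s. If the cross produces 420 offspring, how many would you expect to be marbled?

Cross: M/d × M/s
Allele dominance: M > s > d > c
Offspring genotypes: 1 M/M, 1 M/s, 1 M/d, 1 s/d
Phenotype counts: 3 marbled, 1 spotted
marbled: 3 out of 4 → fraction 3/4
Expected count = 3/4 × 420 = 315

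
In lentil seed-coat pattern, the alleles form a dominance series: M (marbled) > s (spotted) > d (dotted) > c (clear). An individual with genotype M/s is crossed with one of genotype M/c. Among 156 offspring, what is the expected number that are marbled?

Cross: M/s × M/c
Allele dominance: M > s > d > c
Offspring genotypes: 1 M/M, 1 M/c, 1 M/s, 1 s/c
Phenotype counts: 3 marbled, 1 spotted
marbled: 3 out of 4 → fraction 3/4
Expected count = 3/4 × 156 = 117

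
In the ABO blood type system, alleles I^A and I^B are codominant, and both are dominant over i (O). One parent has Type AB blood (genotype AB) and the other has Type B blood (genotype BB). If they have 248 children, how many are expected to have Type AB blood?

Cross: AB × BB
Possible offspring genotypes: 2 AB, 2 BB
Blood type counts: 2 Type AB, 2 Type B
Probability of Type AB: 2/4 = 1/2
Expected count = 1/2 × 248 = 124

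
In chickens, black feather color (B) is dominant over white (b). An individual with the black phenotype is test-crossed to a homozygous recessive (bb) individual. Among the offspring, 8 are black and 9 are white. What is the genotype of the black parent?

Test cross: ? × bb
Offspring: 8 black, 9 white — approximately 1:1.
A 1:1 ratio in a test cross indicates the unknown parent is heterozygous (Bb).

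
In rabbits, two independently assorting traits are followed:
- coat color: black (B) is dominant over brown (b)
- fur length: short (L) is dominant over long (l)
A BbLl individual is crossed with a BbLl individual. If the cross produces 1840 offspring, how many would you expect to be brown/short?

Dihybrid cross BbLl × BbLl — consider each gene separately:
coat color: Bb × Bb → 1 BB, 2 Bb, 1 bb → 3 B_ : 1 bb (out of 4)
fur length: Ll × Ll → 1 LL, 2 Ll, 1 ll → 3 L_ : 1 ll (out of 4)
Combine (counts out of 4 × 4 = 16): black/short (B_L_) = 3×3 = 9; black/long (B_ll) = 3×1 = 3; brown/short (bbL_) = 1×3 = 3; brown/long (bbll) = 1×1 = 1
Phenotype counts (out of 16): 9 black/short, 3 black/long, 3 brown/short, 1 brown/long
brown/short: 3 out of 16 → fraction 3/16
Expected count = 3/16 × 1840 = 345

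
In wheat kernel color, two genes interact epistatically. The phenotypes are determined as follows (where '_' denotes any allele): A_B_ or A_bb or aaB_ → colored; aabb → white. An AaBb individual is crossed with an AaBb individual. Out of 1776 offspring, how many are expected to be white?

Cross: AaBb × AaBb — consider each gene separately:
A gene: Aa × Aa → 1 AA, 2 Aa, 1 aa → 3 A_ : 1 aa (out of 4)
B gene: Bb × Bb → 1 BB, 2 Bb, 1 bb → 3 B_ : 1 bb (out of 4)
Genotype classes (out of 4 × 4 = 16): A_B_ = 3×3 = 9; A_bb = 3×1 = 3; aaB_ = 1×3 = 3; aabb = 1×1 = 1
Apply the phenotype rules: A_B_ (9) + A_bb (3) + aaB_ (3) → colored; aabb (1) → white
Phenotype counts (out of 16): 15 colored, 1 white
white: 1 out of 16 → fraction 1/16
Expected count = 1/16 × 1776 = 111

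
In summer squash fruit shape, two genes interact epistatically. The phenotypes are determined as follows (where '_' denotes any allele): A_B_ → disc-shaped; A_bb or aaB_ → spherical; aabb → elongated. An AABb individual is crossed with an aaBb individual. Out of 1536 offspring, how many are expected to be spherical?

Cross: AABb × aaBb — consider each gene separately:
A gene: AA × aa → 4 Aa → 4 A_ (out of 4)
B gene: Bb × Bb → 1 BB, 2 Bb, 1 bb → 3 B_ : 1 bb (out of 4)
Genotype classes (out of 4 × 4 = 16): A_B_ = 4×3 = 12; A_bb = 4×1 = 4
Apply the phenotype rules: A_B_ (12) → disc-shaped; A_bb (4) → spherical
Phenotype counts (out of 16): 12 disc-shaped, 4 spherical
spherical: 4 out of 16 → fraction 1/4
Expected count = 1/4 × 1536 = 384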